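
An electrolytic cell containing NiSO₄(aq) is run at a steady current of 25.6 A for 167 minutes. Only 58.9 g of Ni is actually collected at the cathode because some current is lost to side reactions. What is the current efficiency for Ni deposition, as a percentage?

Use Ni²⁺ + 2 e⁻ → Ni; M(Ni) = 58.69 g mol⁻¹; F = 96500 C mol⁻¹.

Q = I·t = 25.60 × 10020 = 256500 C; n(e⁻) = 256500/96500 = 2.658 mol.
Theoretical n(Ni) = n(e⁻)/2 = 1.329 mol, i.e. m_theo = 1.329 × 58.69 = 78.00 g.
Efficiency = m_actual / m_theo = 58.9 / 78.00 = 75.5 %.

75.5 %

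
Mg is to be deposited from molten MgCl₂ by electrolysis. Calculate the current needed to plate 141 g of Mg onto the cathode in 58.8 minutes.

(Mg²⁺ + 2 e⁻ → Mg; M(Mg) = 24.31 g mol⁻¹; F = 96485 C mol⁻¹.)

n(Mg) = 141 / 24.31 = 5.800 mol.
n(e⁻) = 2 × 5.800 = 11.60 mol.
Q = n(e⁻)·F = 11.60 × 96485 = 1119000 C.
I = Q/t = 1119000 / 3528.0 s = 317 A.

317 A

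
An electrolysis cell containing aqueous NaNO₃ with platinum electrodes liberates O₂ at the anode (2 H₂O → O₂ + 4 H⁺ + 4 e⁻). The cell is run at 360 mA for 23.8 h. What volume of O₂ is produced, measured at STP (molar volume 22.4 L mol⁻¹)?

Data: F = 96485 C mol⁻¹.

Q = I·t = 0.3600 A × 85680 s = 30840 C.
n(e⁻) = Q/F = 30840 / 96485 = 0.3197 mol.
4 electrons are transferred per O₂ molecule, so n(O₂) = 0.3197 / 4 = 0.07992 mol.
V = n × V_m = 0.07992 × 22.4 = 1.79 L.

1.79 L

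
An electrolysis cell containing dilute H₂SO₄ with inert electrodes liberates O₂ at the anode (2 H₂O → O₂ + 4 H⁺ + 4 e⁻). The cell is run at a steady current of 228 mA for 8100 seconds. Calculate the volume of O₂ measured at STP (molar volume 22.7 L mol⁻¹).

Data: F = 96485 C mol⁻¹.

Q = I·t = 0.2280 A × 8100.0 s = 1847 C.
n(e⁻) = Q/F = 1847 / 96485 = 0.01914 mol.
4 electrons are transferred per O₂ molecule, so n(O₂) = 0.01914 / 4 = 0.004785 mol.
V = n × V_m = 0.004785 × 22.7 = 0.109 L.

0.109 L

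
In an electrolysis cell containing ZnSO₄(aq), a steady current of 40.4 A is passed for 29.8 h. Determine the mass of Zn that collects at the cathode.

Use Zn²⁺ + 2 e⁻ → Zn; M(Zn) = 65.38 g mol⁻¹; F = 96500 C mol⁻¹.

Q = I·t = 40.40 A × 107280 s = 4334000 C.
n(e⁻) = Q/F = 4334000 / 96500 = 44.91 mol.
Zn²⁺ + 2 e⁻ → Zn, so n(Zn) = n(e⁻)/2 = 22.46 mol.
m = n·M = 22.46 × 65.38 = 1470 g.

1470 g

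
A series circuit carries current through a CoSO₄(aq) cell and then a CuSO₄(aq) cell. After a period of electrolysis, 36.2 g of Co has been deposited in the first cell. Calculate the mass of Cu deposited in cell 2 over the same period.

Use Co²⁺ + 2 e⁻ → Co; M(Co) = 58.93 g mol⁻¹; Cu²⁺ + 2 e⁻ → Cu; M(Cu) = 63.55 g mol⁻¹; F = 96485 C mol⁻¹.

n(Co) = 36.2 / 58.93 = 0.6143 mol.
Since Co²⁺ + 2 e⁻ → Co, n(e⁻) passed = 2 × 0.6143 = 1.229 mol.
Cells in series carry the same charge, so the same 1.229 mol of electrons passes through cell 2.
Cu²⁺ + 2 e⁻ → Cu, so n(Cu) = 1.229 / 2 = 0.6143 mol.
m(Cu) = 0.6143 × 63.55 = 39.0 g.

39.0 g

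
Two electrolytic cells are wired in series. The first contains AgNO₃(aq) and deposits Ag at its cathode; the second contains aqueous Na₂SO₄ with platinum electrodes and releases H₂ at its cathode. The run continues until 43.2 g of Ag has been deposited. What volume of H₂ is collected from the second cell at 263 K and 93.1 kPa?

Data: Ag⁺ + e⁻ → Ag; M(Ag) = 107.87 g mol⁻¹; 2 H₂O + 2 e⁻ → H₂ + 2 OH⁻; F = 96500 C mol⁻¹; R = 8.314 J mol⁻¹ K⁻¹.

n(Ag) = 43.2 / 107.87 = 0.4005 mol, so n(e⁻) = 1 × 0.4005 = 0.4005 mol.
The cells are in series, so the same 0.4005 mol of electrons passes through the second cell.
2 H₂O + 2 e⁻ → H₂ + 2 OH⁻ — 2 mol e⁻ per mol H₂, so n(H₂) = 0.4005/2 = 0.2002 mol.
V = nRT/P = (0.2002 × 8.314 × 263) / (93.1 × 10³) = 0.00470 m³ = 4.70 L.

4.70 L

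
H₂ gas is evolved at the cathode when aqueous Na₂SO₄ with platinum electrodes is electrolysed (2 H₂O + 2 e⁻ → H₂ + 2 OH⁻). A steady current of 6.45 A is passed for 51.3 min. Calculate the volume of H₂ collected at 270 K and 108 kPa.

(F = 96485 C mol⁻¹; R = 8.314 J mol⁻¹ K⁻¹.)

2.14 L

Q = I·t = 6.450 A × 3078.0 s = 19850 C.
n(e⁻) = Q/F = 19850 / 96485 = 0.2058 mol.
2 electrons are transferred per H₂ molecule, so n(H₂) = 0.2058 / 2 = 0.1029 mol.
V = nRT/P = (0.1029 × 8.314 × 270) / (108 × 10³ Pa) = 0.00214 m³ = 2.14 L.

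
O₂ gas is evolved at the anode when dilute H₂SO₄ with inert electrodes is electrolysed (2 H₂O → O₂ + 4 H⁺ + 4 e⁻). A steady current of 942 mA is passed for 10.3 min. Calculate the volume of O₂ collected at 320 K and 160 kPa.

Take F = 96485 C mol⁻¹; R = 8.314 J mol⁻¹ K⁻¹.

0.0251 L

Q = I·t = 0.9420 A × 618.00 s = 582.2 C.
n(e⁻) = Q/F = 582.2 / 96485 = 0.006034 mol.
4 electrons are transferred per O₂ molecule, so n(O₂) = 0.006034 / 4 = 0.001508 mol.
V = nRT/P = (0.001508 × 8.314 × 320) / (160 × 10³ Pa) = 2.51 × 10⁻⁵ m³ = 0.0251 L.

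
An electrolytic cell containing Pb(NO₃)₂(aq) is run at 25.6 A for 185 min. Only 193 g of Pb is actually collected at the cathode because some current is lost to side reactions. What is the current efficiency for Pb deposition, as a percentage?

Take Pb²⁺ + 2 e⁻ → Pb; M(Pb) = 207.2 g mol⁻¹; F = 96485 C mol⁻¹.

Q = I·t = 25.60 × 11100 = 284200 C; n(e⁻) = 284200/96485 = 2.945 mol.
Theoretical n(Pb) = n(e⁻)/2 = 1.473 mol, i.e. m_theo = 1.473 × 207.2 = 305.1 g.
Efficiency = m_actual / m_theo = 193 / 305.1 = 63.3 %.

63.3 %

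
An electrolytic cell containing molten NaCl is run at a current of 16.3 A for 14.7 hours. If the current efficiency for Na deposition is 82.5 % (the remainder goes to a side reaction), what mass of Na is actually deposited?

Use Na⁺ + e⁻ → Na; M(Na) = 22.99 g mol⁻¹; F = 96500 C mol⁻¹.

170 g

Q = I·t = 16.30 × 52920 = 862600 C.
n(e⁻) = 862600/96500 = 8.939 mol; theoretically n(Na) = 8.939/1 = 8.939 mol, m_theo = 205.5 g.
At 82.5 % efficiency, m_actual = 0.825 × 205.5 = 170 g.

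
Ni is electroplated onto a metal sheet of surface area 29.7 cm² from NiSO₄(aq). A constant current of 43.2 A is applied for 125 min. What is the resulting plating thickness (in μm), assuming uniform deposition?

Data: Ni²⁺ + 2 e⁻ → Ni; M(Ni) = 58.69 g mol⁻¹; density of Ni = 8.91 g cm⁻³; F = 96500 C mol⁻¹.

Q = I·t = 43.20 × 7500.0 = 324000 C; n(e⁻) = 3.358 mol.
n(Ni) = n(e⁻)/2 = 1.679 mol, so m = 1.679 × 58.69 = 98.53 g.
Volume = m/ρ = 98.53 / 8.91 = 11.06 cm³.
Thickness = V/A = 11.06 / 29.7 = 0.372 cm = 3720 μm.

3720 μm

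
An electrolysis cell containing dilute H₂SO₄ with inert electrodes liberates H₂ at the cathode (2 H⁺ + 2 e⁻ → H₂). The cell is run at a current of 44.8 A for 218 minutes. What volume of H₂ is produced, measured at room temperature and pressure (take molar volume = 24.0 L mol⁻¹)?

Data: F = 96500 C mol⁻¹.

Q = I·t = 44.80 A × 13080 s = 586000 C.
n(e⁻) = Q/F = 586000 / 96500 = 6.072 mol.
2 electrons are transferred per H₂ molecule, so n(H₂) = 6.072 / 2 = 3.036 mol.
V = n × V_m = 3.036 × 24.0 = 72.9 L.

72.9 L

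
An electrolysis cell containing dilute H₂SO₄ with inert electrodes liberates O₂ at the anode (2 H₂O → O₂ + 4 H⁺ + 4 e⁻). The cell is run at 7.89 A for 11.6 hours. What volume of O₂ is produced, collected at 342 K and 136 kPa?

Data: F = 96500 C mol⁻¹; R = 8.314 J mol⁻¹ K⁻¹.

17.8 L

Q = I·t = 7.890 A × 41760 s = 329500 C.
n(e⁻) = Q/F = 329500 / 96500 = 3.414 mol.
4 electrons are transferred per O₂ molecule, so n(O₂) = 3.414 / 4 = 0.8536 mol.
V = nRT/P = (0.8536 × 8.314 × 342) / (136 × 10³ Pa) = 0.0178 m³ = 17.8 L.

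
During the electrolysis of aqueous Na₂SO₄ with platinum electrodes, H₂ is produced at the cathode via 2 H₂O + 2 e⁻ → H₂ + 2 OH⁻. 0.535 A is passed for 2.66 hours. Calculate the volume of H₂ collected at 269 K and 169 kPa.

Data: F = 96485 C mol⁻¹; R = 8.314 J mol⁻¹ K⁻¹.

Q = I·t = 0.5350 A × 9576.0 s = 5123 C.
n(e⁻) = Q/F = 5123 / 96485 = 0.05310 mol.
2 electrons are transferred per H₂ molecule, so n(H₂) = 0.05310 / 2 = 0.02655 mol.
V = nRT/P = (0.02655 × 8.314 × 269) / (169 × 10³ Pa) = 3.51 × 10⁻⁴ m³ = 0.351 L.

0.351 L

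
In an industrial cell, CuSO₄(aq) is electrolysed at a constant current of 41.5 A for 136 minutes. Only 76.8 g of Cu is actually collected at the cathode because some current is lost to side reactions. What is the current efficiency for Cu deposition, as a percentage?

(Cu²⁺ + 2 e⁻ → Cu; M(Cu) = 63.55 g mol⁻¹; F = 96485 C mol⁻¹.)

68.9 %

Q = I·t = 41.50 × 8160.0 = 338600 C; n(e⁻) = 338600/96485 = 3.510 mol.
Theoretical n(Cu) = n(e⁻)/2 = 1.755 mol, i.e. m_theo = 1.755 × 63.55 = 111.5 g.
Efficiency = m_actual / m_theo = 76.8 / 111.5 = 68.9 %.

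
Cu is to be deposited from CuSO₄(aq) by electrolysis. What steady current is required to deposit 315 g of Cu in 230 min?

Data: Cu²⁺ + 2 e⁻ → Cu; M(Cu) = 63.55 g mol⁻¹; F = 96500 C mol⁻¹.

69.3 A

n(Cu) = 315 / 63.55 = 4.957 mol.
n(e⁻) = 2 × 4.957 = 9.913 mol.
Q = n(e⁻)·F = 9.913 × 96500 = 956600 C.
I = Q/t = 956600 / 13800 s = 69.3 A.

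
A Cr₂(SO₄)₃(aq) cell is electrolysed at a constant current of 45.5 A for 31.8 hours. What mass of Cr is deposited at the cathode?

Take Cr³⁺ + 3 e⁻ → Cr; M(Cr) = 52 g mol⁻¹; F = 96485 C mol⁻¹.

Q = I·t = 45.50 A × 114480 s = 5209000 C.
n(e⁻) = Q/F = 5209000 / 96485 = 53.99 mol.
Cr³⁺ + 3 e⁻ → Cr, so n(Cr) = n(e⁻)/3 = 18.00 mol.
m = n·M = 18.00 × 52 = 936 g.

936 g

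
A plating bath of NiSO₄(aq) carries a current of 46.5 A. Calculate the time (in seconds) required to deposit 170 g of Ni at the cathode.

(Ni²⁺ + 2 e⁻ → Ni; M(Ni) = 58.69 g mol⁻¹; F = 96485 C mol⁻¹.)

n(Ni) = m/M = 170 / 58.69 = 2.897 mol.
Each Ni atom requires 2 electrons, so n(e⁻) = 2 × 2.897 = 5.793 mol.
Q = n(e⁻)·F = 5.793 × 96485 = 559000 C.
t = Q/I = 559000 / 46.50 A = 12020 s.

12000 s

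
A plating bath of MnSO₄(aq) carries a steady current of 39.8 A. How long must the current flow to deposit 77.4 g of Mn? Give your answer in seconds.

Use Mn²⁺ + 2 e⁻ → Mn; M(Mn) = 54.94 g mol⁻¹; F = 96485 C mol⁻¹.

n(Mn) = m/M = 77.4 / 54.94 = 1.409 mol.
Each Mn atom requires 2 electrons, so n(e⁻) = 2 × 1.409 = 2.818 mol.
Q = n(e⁻)·F = 2.818 × 96485 = 271900 C.
t = Q/I = 271900 / 39.80 A = 6831 s.

6830 s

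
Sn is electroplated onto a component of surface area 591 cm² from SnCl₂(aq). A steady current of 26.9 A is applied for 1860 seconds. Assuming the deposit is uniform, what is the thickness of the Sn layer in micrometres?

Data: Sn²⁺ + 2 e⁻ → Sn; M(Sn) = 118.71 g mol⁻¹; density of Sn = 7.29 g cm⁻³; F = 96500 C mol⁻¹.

71.4 μm

Q = I·t = 26.90 × 1860.0 = 50030 C; n(e⁻) = 0.5185 mol.
n(Sn) = n(e⁻)/2 = 0.2592 mol, so m = 0.2592 × 118.71 = 30.77 g.
Volume = m/ρ = 30.77 / 7.29 = 4.222 cm³.
Thickness = V/A = 4.222 / 591 = 0.00714 cm = 71.4 μm.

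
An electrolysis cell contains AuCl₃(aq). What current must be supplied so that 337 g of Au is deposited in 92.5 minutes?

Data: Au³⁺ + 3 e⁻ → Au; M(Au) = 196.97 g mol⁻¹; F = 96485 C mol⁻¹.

n(Au) = 337 / 196.97 = 1.711 mol.
n(e⁻) = 3 × 1.711 = 5.133 mol.
Q = n(e⁻)·F = 5.133 × 96485 = 495200 C.
I = Q/t = 495200 / 5550.0 s = 89.2 A.

89.2 A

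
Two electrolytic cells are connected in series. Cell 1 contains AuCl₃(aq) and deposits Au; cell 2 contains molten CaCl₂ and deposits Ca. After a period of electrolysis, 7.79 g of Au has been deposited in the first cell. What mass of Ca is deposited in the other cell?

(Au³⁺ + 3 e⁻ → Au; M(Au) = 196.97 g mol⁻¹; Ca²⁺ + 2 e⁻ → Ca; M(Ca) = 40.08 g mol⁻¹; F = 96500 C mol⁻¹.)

n(Au) = 7.79 / 196.97 = 0.03955 mol.
Since Au³⁺ + 3 e⁻ → Au, n(e⁻) passed = 3 × 0.03955 = 0.1186 mol.
Cells in series carry the same charge, so the same 0.1186 mol of electrons passes through cell 2.
Ca²⁺ + 2 e⁻ → Ca, so n(Ca) = 0.1186 / 2 = 0.05932 mol.
m(Ca) = 0.05932 × 40.08 = 2.38 g.

2.38 g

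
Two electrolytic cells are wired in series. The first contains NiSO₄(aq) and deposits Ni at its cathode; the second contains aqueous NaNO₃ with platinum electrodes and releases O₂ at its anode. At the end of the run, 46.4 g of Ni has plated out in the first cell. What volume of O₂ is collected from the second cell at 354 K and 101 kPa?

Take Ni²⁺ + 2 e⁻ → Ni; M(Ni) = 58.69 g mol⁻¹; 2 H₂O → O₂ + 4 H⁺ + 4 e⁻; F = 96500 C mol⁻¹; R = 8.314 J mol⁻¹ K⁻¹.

11.5 L

n(Ni) = 46.4 / 58.69 = 0.7906 mol, so n(e⁻) = 2 × 0.7906 = 1.581 mol.
The cells are in series, so the same 1.581 mol of electrons passes through the second cell.
2 H₂O → O₂ + 4 H⁺ + 4 e⁻ — 4 mol e⁻ per mol O₂, so n(O₂) = 1.581/4 = 0.3953 mol.
V = nRT/P = (0.3953 × 8.314 × 354) / (101 × 10³) = 0.0115 m³ = 11.5 L.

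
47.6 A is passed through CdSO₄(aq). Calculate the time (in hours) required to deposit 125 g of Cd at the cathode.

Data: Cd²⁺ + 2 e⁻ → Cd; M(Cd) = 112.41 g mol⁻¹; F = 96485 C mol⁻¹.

n(Cd) = m/M = 125 / 112.41 = 1.112 mol.
Each Cd atom requires 2 electrons, so n(e⁻) = 2 × 1.112 = 2.224 mol.
Q = n(e⁻)·F = 2.224 × 96485 = 214600 C.
t = Q/I = 214600 / 47.60 A = 4508 s = 1.25 h.

1.25 h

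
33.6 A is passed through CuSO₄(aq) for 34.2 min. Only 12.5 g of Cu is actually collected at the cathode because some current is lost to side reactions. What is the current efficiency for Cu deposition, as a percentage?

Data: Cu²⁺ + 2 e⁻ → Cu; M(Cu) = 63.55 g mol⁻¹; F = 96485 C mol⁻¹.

55.1 %

Q = I·t = 33.60 × 2052.0 = 68950 C; n(e⁻) = 68950/96485 = 0.7146 mol.
Theoretical n(Cu) = n(e⁻)/2 = 0.3573 mol, i.e. m_theo = 0.3573 × 63.55 = 22.71 g.
Efficiency = m_actual / m_theo = 12.5 / 22.71 = 55.1 %.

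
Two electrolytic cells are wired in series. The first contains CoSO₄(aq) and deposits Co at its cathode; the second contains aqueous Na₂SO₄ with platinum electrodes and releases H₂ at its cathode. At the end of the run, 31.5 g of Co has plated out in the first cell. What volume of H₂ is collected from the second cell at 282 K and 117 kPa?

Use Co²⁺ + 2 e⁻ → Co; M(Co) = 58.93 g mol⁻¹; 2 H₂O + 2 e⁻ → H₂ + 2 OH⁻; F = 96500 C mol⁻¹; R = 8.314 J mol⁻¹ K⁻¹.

10.7 L

n(Co) = 31.5 / 58.93 = 0.5345 mol, so n(e⁻) = 2 × 0.5345 = 1.069 mol.
The cells are in series, so the same 1.069 mol of electrons passes through the second cell.
2 H₂O + 2 e⁻ → H₂ + 2 OH⁻ — 2 mol e⁻ per mol H₂, so n(H₂) = 1.069/2 = 0.5345 mol.
V = nRT/P = (0.5345 × 8.314 × 282) / (117 × 10³) = 0.0107 m³ = 10.7 L.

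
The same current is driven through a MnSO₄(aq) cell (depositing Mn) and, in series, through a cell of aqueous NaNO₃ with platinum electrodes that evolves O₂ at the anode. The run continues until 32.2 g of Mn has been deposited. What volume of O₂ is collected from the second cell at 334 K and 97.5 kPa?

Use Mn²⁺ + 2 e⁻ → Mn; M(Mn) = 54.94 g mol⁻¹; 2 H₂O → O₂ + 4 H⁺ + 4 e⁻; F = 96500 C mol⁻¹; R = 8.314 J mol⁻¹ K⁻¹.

n(Mn) = 32.2 / 54.94 = 0.5861 mol, so n(e⁻) = 2 × 0.5861 = 1.172 mol.
The cells are in series, so the same 1.172 mol of electrons passes through the second cell.
2 H₂O → O₂ + 4 H⁺ + 4 e⁻ — 4 mol e⁻ per mol O₂, so n(O₂) = 1.172/4 = 0.2930 mol.
V = nRT/P = (0.2930 × 8.314 × 334) / (97.5 × 10³) = 0.00835 m³ = 8.35 L.

8.35 L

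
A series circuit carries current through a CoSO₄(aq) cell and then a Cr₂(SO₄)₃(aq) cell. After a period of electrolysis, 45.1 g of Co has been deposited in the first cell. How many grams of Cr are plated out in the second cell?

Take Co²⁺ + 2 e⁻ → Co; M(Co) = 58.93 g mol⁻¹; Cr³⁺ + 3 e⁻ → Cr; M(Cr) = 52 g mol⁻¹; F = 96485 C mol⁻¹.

n(Co) = 45.1 / 58.93 = 0.7653 mol.
Since Co²⁺ + 2 e⁻ → Co, n(e⁻) passed = 2 × 0.7653 = 1.531 mol.
Cells in series carry the same charge, so the same 1.531 mol of electrons passes through cell 2.
Cr³⁺ + 3 e⁻ → Cr, so n(Cr) = 1.531 / 3 = 0.5102 mol.
m(Cr) = 0.5102 × 52 = 26.5 g.

26.5 g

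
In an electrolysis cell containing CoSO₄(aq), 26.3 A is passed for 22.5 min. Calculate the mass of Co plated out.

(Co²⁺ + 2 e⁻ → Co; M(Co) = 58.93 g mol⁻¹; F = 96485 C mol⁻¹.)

Q = I·t = 26.30 A × 1350.0 s = 35500 C.
n(e⁻) = Q/F = 35500 / 96485 = 0.3680 mol.
Co²⁺ + 2 e⁻ → Co, so n(Co) = n(e⁻)/2 = 0.1840 mol.
m = n·M = 0.1840 × 58.93 = 10.8 g.

10.8 g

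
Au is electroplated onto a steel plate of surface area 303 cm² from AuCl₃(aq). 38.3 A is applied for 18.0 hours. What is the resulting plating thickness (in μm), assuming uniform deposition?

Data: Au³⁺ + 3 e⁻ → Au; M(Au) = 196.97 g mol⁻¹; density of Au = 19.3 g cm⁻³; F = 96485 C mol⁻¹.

Q = I·t = 38.30 × 64800 = 2482000 C; n(e⁻) = 25.72 mol.
n(Au) = n(e⁻)/3 = 8.574 mol, so m = 8.574 × 196.97 = 1689 g.
Volume = m/ρ = 1689 / 19.3 = 87.51 cm³.
Thickness = V/A = 87.51 / 303 = 0.289 cm = 2890 μm.

2890 μm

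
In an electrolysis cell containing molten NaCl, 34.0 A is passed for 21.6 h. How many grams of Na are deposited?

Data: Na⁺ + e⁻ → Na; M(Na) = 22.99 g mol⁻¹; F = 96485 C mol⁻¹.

Q = I·t = 34.00 A × 77760 s = 2644000 C.
n(e⁻) = Q/F = 2644000 / 96485 = 27.40 mol.
Na⁺ + e⁻ → Na, so n(Na) = n(e⁻)/1 = 27.40 mol.
m = n·M = 27.40 × 22.99 = 630 g.

630 g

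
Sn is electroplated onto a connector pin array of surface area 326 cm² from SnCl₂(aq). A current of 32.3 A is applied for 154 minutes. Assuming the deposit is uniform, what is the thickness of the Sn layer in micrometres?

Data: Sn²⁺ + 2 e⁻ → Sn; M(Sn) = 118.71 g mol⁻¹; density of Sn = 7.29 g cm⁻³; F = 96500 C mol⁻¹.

772 μm

Q = I·t = 32.30 × 9240.0 = 298500 C; n(e⁻) = 3.093 mol.
n(Sn) = n(e⁻)/2 = 1.546 mol, so m = 1.546 × 118.71 = 183.6 g.
Volume = m/ρ = 183.6 / 7.29 = 25.18 cm³.
Thickness = V/A = 25.18 / 326 = 0.0772 cm = 772 μm.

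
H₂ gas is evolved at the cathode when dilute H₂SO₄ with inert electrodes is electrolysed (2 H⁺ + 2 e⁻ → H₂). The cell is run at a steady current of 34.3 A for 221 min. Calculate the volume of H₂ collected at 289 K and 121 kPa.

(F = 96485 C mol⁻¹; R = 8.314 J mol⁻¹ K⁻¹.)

46.8 L

Q = I·t = 34.30 A × 13260 s = 454800 C.
n(e⁻) = Q/F = 454800 / 96485 = 4.714 mol.
2 electrons are transferred per H₂ molecule, so n(H₂) = 4.714 / 2 = 2.357 mol.
V = nRT/P = (2.357 × 8.314 × 289) / (121 × 10³ Pa) = 0.0468 m³ = 46.8 L.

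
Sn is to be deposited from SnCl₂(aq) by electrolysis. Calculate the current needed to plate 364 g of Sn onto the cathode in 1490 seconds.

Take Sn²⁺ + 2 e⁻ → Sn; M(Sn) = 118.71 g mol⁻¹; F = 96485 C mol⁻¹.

n(Sn) = 364 / 118.71 = 3.066 mol.
n(e⁻) = 2 × 3.066 = 6.133 mol.
Q = n(e⁻)·F = 6.133 × 96485 = 591700 C.
I = Q/t = 591700 / 1490.0 s = 397 A.

397 A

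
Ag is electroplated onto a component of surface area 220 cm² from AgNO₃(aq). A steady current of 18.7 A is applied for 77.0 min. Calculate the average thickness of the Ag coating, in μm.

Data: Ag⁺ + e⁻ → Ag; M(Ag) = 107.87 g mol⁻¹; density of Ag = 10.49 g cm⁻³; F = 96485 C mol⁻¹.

419 μm

Q = I·t = 18.70 × 4620.0 = 86390 C; n(e⁻) = 0.8954 mol.
n(Ag) = n(e⁻)/1 = 0.8954 mol, so m = 0.8954 × 107.87 = 96.59 g.
Volume = m/ρ = 96.59 / 10.49 = 9.208 cm³.
Thickness = V/A = 9.208 / 220 = 0.0419 cm = 419 μm.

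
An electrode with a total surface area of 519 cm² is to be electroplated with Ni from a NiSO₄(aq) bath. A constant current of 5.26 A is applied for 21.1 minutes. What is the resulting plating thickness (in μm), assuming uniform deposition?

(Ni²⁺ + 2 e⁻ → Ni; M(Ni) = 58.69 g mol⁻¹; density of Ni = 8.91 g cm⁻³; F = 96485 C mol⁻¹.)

4.38 μm

Q = I·t = 5.260 × 1266.0 = 6659 C; n(e⁻) = 0.06902 mol.
n(Ni) = n(e⁻)/2 = 0.03451 mol, so m = 0.03451 × 58.69 = 2.025 g.
Volume = m/ρ = 2.025 / 8.91 = 0.2273 cm³.
Thickness = V/A = 0.2273 / 519 = 4.38 × 10⁻⁴ cm = 4.38 μm.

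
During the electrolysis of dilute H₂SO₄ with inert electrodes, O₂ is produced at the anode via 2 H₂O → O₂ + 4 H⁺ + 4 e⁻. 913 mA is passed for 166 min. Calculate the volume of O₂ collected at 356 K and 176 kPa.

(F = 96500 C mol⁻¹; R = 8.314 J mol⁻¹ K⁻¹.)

0.396 L

Q = I·t = 0.9130 A × 9960.0 s = 9093 C.
n(e⁻) = Q/F = 9093 / 96500 = 0.09423 mol.
4 electrons are transferred per O₂ molecule, so n(O₂) = 0.09423 / 4 = 0.02356 mol.
V = nRT/P = (0.02356 × 8.314 × 356) / (176 × 10³ Pa) = 3.96 × 10⁻⁴ m³ = 0.396 L.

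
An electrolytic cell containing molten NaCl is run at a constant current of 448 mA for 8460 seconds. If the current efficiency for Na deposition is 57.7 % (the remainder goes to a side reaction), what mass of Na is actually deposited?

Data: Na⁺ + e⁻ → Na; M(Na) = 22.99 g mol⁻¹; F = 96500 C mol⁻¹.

Q = I·t = 0.4480 × 8460.0 = 3790 C.
n(e⁻) = 3790/96500 = 0.03928 mol; theoretically n(Na) = 0.03928/1 = 0.03928 mol, m_theo = 0.9029 g.
At 57.7 % efficiency, m_actual = 0.577 × 0.9029 = 0.521 g.

0.521 g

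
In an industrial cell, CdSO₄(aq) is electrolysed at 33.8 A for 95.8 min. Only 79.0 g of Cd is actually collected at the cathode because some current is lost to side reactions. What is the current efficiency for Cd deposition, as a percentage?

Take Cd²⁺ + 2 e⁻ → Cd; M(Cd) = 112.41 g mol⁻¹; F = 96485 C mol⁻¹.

Q = I·t = 33.80 × 5748.0 = 194300 C; n(e⁻) = 194300/96485 = 2.014 mol.
Theoretical n(Cd) = n(e⁻)/2 = 1.007 mol, i.e. m_theo = 1.007 × 112.41 = 113.2 g.
Efficiency = m_actual / m_theo = 79.0 / 113.2 = 69.8 %.

69.8 %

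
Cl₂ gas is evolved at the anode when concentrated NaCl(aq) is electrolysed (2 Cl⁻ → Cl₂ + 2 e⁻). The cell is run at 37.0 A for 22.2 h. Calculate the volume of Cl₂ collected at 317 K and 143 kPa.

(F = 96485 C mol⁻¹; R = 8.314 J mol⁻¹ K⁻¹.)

Q = I·t = 37.00 A × 79920 s = 2957000 C.
n(e⁻) = Q/F = 2957000 / 96485 = 30.65 mol.
2 electrons are transferred per Cl₂ molecule, so n(Cl₂) = 30.65 / 2 = 15.32 mol.
V = nRT/P = (15.32 × 8.314 × 317) / (143 × 10³ Pa) = 0.282 m³ = 282 L.

282 L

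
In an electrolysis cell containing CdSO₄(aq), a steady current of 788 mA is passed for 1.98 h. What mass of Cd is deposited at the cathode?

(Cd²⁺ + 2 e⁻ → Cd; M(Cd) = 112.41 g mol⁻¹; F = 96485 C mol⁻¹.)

Q = I·t = 0.7880 A × 7128.0 s = 5617 C.
n(e⁻) = Q/F = 5617 / 96485 = 0.05821 mol.
Cd²⁺ + 2 e⁻ → Cd, so n(Cd) = n(e⁻)/2 = 0.02911 mol.
m = n·M = 0.02911 × 112.41 = 3.27 g.

3.27 g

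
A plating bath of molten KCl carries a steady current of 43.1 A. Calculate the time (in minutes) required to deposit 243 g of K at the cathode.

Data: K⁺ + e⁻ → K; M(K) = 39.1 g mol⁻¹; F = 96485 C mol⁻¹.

232 min

n(K) = m/M = 243 / 39.1 = 6.215 mol.
Each K atom requires 1 electron, so n(e⁻) = 1 × 6.215 = 6.215 mol.
Q = n(e⁻)·F = 6.215 × 96485 = 599600 C.
t = Q/I = 599600 / 43.10 A = 13910 s = 232 min.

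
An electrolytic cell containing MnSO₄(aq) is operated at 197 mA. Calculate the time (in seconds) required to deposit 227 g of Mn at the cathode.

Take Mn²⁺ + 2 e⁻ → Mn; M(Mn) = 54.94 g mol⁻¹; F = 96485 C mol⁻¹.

4.05 × 10⁶ s

n(Mn) = m/M = 227 / 54.94 = 4.132 mol.
Each Mn atom requires 2 electrons, so n(e⁻) = 2 × 4.132 = 8.264 mol.
Q = n(e⁻)·F = 8.264 × 96485 = 797300 C.
t = Q/I = 797300 / 0.1970 A = 4047000 s.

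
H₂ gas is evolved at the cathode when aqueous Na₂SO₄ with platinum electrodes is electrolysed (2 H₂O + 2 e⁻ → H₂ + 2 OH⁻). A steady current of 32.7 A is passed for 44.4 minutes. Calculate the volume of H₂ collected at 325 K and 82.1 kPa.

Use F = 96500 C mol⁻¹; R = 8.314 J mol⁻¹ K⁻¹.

Q = I·t = 32.70 A × 2664.0 s = 87110 C.
n(e⁻) = Q/F = 87110 / 96500 = 0.9027 mol.
2 electrons are transferred per H₂ molecule, so n(H₂) = 0.9027 / 2 = 0.4514 mol.
V = nRT/P = (0.4514 × 8.314 × 325) / (82.1 × 10³ Pa) = 0.0149 m³ = 14.9 L.

14.9 L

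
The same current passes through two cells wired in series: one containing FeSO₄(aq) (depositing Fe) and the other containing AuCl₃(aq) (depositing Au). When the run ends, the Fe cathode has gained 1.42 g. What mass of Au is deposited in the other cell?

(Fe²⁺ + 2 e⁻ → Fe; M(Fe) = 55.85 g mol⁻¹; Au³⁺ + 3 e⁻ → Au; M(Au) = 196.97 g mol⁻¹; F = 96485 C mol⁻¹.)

3.34 g

n(Fe) = 1.42 / 55.85 = 0.02543 mol.
Since Fe²⁺ + 2 e⁻ → Fe, n(e⁻) passed = 2 × 0.02543 = 0.05085 mol.
Cells in series carry the same charge, so the same 0.05085 mol of electrons passes through cell 2.
Au³⁺ + 3 e⁻ → Au, so n(Au) = 0.05085 / 3 = 0.01695 mol.
m(Au) = 0.01695 × 196.97 = 3.34 g.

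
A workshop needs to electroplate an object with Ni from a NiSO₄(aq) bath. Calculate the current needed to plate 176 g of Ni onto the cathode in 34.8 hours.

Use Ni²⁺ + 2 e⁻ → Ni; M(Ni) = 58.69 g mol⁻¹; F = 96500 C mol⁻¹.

4.62 A

n(Ni) = 176 / 58.69 = 2.999 mol.
n(e⁻) = 2 × 2.999 = 5.998 mol.
Q = n(e⁻)·F = 5.998 × 96500 = 578800 C.
I = Q/t = 578800 / 125280 s = 4.62 A.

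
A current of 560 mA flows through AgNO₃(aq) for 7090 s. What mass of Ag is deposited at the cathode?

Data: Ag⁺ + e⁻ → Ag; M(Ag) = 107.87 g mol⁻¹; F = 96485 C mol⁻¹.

4.44 g

Q = I·t = 0.5600 A × 7090.0 s = 3970 C.
n(e⁻) = Q/F = 3970 / 96485 = 0.04115 mol.
Ag⁺ + e⁻ → Ag, so n(Ag) = n(e⁻)/1 = 0.04115 mol.
m = n·M = 0.04115 × 107.87 = 4.44 g.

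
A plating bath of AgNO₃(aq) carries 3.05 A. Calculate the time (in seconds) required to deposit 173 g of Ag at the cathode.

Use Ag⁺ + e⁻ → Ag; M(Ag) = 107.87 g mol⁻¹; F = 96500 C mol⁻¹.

n(Ag) = m/M = 173 / 107.87 = 1.604 mol.
Each Ag atom requires 1 electron, so n(e⁻) = 1 × 1.604 = 1.604 mol.
Q = n(e⁻)·F = 1.604 × 96500 = 154800 C.
t = Q/I = 154800 / 3.050 A = 50740 s.

50700 s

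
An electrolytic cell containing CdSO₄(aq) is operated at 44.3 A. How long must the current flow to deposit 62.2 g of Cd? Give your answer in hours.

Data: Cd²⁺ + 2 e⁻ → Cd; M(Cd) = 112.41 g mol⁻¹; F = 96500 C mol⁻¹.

n(Cd) = m/M = 62.2 / 112.41 = 0.5533 mol.
Each Cd atom requires 2 electrons, so n(e⁻) = 2 × 0.5533 = 1.107 mol.
Q = n(e⁻)·F = 1.107 × 96500 = 106800 C.
t = Q/I = 106800 / 44.30 A = 2411 s = 0.670 h.

0.670 h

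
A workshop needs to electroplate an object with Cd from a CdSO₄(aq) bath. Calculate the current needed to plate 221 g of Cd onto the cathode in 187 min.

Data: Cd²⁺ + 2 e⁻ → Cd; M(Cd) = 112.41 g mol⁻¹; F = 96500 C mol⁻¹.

n(Cd) = 221 / 112.41 = 1.966 mol.
n(e⁻) = 2 × 1.966 = 3.932 mol.
Q = n(e⁻)·F = 3.932 × 96500 = 379400 C.
I = Q/t = 379400 / 11220 s = 33.8 A.

33.8 A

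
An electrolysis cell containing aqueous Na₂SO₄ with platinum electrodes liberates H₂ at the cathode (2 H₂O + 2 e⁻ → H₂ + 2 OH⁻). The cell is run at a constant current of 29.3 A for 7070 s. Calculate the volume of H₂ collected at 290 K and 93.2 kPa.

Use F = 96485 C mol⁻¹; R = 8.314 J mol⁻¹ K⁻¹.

27.8 L

Q = I·t = 29.30 A × 7070.0 s = 207200 C.
n(e⁻) = Q/F = 207200 / 96485 = 2.147 mol.
2 electrons are transferred per H₂ molecule, so n(H₂) = 2.147 / 2 = 1.073 mol.
V = nRT/P = (1.073 × 8.314 × 290) / (93.2 × 10³ Pa) = 0.0278 m³ = 27.8 L.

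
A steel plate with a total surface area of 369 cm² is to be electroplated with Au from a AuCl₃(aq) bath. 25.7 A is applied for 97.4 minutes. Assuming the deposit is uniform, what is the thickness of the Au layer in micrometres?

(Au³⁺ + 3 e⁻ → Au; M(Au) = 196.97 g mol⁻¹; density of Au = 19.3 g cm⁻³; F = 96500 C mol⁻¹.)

143 μm

Q = I·t = 25.70 × 5844.0 = 150200 C; n(e⁻) = 1.556 mol.
n(Au) = n(e⁻)/3 = 0.5188 mol, so m = 0.5188 × 196.97 = 102.2 g.
Volume = m/ρ = 102.2 / 19.3 = 5.295 cm³.
Thickness = V/A = 5.295 / 369 = 0.0143 cm = 143 μm.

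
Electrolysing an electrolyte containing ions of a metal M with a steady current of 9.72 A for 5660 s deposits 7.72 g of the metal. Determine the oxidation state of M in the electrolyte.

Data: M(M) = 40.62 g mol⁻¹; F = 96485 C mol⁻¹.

+3

Q = I·t = 9.720 A × 5660.0 s = 55020 C, so n(e⁻) = 55020/96485 = 0.5702 mol.
n(M) deposited = 7.72 / 40.62 = 0.1901 mol.
Electrons per atom = n(e⁻)/n(M) = 0.5702 / 0.1901 = 3.00 ≈ 3, so the ion is M³⁺.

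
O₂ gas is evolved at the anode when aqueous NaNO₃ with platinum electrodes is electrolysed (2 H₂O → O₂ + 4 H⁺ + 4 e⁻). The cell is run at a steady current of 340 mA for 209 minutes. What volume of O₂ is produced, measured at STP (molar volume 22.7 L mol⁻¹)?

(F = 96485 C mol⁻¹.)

0.251 L

Q = I·t = 0.3400 A × 12540 s = 4264 C.
n(e⁻) = Q/F = 4264 / 96485 = 0.04419 mol.
4 electrons are transferred per O₂ molecule, so n(O₂) = 0.04419 / 4 = 0.01105 mol.
V = n × V_m = 0.01105 × 22.7 = 0.251 L.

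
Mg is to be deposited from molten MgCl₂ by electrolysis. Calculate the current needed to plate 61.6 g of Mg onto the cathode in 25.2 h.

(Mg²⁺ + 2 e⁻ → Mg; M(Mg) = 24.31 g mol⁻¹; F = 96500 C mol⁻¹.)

n(Mg) = 61.6 / 24.31 = 2.534 mol.
n(e⁻) = 2 × 2.534 = 5.068 mol.
Q = n(e⁻)·F = 5.068 × 96500 = 489000 C.
I = Q/t = 489000 / 90720 s = 5.39 A.

5.39 A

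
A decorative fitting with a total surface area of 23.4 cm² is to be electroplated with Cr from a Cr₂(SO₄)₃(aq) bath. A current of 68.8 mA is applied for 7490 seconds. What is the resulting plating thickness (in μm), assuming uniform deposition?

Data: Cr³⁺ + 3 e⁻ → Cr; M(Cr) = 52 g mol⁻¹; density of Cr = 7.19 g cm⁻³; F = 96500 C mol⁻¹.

Q = I·t = 0.06880 × 7490.0 = 515.3 C; n(e⁻) = 0.005340 mol.
n(Cr) = n(e⁻)/3 = 0.001780 mol, so m = 0.001780 × 52 = 0.09256 g.
Volume = m/ρ = 0.09256 / 7.19 = 0.01287 cm³.
Thickness = V/A = 0.01287 / 23.4 = 5.50 × 10⁻⁴ cm = 5.50 μm.

5.50 μm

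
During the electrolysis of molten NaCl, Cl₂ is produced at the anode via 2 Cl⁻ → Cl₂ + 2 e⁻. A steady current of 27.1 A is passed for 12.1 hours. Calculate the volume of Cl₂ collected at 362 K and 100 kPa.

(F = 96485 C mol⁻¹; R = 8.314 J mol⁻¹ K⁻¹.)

184 L

Q = I·t = 27.10 A × 43560 s = 1180000 C.
n(e⁻) = Q/F = 1180000 / 96485 = 12.23 mol.
2 electrons are transferred per Cl₂ molecule, so n(Cl₂) = 12.23 / 2 = 6.117 mol.
V = nRT/P = (6.117 × 8.314 × 362) / (100 × 10³ Pa) = 0.184 m³ = 184 L.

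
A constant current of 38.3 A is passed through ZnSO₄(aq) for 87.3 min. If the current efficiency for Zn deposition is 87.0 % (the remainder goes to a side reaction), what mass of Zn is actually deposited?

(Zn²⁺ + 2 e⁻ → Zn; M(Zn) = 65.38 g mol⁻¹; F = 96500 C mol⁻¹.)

Q = I·t = 38.30 × 5238.0 = 200600 C.
n(e⁻) = 200600/96500 = 2.079 mol; theoretically n(Zn) = 2.079/2 = 1.039 mol, m_theo = 67.96 g.
At 87.0 % efficiency, m_actual = 0.870 × 67.96 = 59.1 g.

59.1 g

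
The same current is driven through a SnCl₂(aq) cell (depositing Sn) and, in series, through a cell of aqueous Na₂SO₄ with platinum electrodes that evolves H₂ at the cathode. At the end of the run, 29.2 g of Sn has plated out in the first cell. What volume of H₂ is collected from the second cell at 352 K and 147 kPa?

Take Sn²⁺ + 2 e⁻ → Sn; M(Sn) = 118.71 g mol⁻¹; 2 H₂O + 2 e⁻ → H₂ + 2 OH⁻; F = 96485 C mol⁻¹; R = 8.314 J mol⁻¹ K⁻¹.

n(Sn) = 29.2 / 118.71 = 0.2460 mol, so n(e⁻) = 2 × 0.2460 = 0.4920 mol.
The cells are in series, so the same 0.4920 mol of electrons passes through the second cell.
2 H₂O + 2 e⁻ → H₂ + 2 OH⁻ — 2 mol e⁻ per mol H₂, so n(H₂) = 0.4920/2 = 0.2460 mol.
V = nRT/P = (0.2460 × 8.314 × 352) / (147 × 10³) = 0.00490 m³ = 4.90 L.

4.90 L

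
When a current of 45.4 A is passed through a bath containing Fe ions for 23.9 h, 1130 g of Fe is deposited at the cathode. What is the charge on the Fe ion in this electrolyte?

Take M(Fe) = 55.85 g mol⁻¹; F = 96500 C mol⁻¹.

Q = I·t = 45.40 A × 86040 s = 3906000 C, so n(e⁻) = 3906000/96500 = 40.48 mol.
n(Fe) deposited = 1130 / 55.85 = 20.23 mol.
Electrons per atom = n(e⁻)/n(Fe) = 40.48 / 20.23 = 2.00 ≈ 2, so the ion is Fe²⁺.

+2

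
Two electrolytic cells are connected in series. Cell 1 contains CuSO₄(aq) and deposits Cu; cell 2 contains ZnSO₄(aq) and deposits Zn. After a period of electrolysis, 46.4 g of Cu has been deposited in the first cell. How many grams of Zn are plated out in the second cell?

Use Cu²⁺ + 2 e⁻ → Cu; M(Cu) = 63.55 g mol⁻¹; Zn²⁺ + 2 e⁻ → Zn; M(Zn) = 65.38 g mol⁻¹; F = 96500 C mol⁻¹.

n(Cu) = 46.4 / 63.55 = 0.7301 mol.
Since Cu²⁺ + 2 e⁻ → Cu, n(e⁻) passed = 2 × 0.7301 = 1.460 mol.
Cells in series carry the same charge, so the same 1.460 mol of electrons passes through cell 2.
Zn²⁺ + 2 e⁻ → Zn, so n(Zn) = 1.460 / 2 = 0.7301 mol.
m(Zn) = 0.7301 × 65.38 = 47.7 g.

47.7 g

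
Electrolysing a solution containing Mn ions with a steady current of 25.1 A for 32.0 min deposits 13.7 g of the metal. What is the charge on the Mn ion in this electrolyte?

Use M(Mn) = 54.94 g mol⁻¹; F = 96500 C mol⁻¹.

Q = I·t = 25.10 A × 1920.0 s = 48190 C, so n(e⁻) = 48190/96500 = 0.4994 mol.
n(Mn) deposited = 13.7 / 54.94 = 0.2494 mol.
Electrons per atom = n(e⁻)/n(Mn) = 0.4994 / 0.2494 = 2.00 ≈ 2, so the ion is Mn²⁺.

+2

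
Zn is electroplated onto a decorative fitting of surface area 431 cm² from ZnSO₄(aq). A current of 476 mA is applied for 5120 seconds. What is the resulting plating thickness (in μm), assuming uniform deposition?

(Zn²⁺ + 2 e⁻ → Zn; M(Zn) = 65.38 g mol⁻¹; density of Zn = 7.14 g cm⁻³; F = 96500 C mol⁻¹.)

2.68 μm

Q = I·t = 0.4760 × 5120.0 = 2437 C; n(e⁻) = 0.02526 mol.
n(Zn) = n(e⁻)/2 = 0.01263 mol, so m = 0.01263 × 65.38 = 0.8256 g.
Volume = m/ρ = 0.8256 / 7.14 = 0.1156 cm³.
Thickness = V/A = 0.1156 / 431 = 2.68 × 10⁻⁴ cm = 2.68 μm.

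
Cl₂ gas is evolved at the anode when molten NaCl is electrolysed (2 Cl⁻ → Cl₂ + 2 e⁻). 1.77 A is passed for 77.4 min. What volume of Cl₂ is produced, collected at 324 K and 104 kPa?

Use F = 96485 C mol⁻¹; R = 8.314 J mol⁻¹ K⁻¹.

Q = I·t = 1.770 A × 4644.0 s = 8220 C.
n(e⁻) = Q/F = 8220 / 96485 = 0.08519 mol.
2 electrons are transferred per Cl₂ molecule, so n(Cl₂) = 0.08519 / 2 = 0.04260 mol.
V = nRT/P = (0.04260 × 8.314 × 324) / (104 × 10³ Pa) = 0.00110 m³ = 1.10 L.

1.10 L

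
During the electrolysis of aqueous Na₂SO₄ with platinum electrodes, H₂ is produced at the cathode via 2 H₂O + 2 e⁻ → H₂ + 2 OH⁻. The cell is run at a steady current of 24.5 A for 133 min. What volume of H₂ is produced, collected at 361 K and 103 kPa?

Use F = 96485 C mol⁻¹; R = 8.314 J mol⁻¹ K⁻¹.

Q = I·t = 24.50 A × 7980.0 s = 195500 C.
n(e⁻) = Q/F = 195500 / 96485 = 2.026 mol.
2 electrons are transferred per H₂ molecule, so n(H₂) = 2.026 / 2 = 1.013 mol.
V = nRT/P = (1.013 × 8.314 × 361) / (103 × 10³ Pa) = 0.0295 m³ = 29.5 L.

29.5 L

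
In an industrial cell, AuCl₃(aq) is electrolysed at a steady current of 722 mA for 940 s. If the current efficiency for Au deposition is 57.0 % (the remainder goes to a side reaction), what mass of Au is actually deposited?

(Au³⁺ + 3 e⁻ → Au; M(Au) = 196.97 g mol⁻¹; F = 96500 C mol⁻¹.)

Q = I·t = 0.7220 × 940.00 = 678.7 C.
n(e⁻) = 678.7/96500 = 0.007033 mol; theoretically n(Au) = 0.007033/3 = 0.002344 mol, m_theo = 0.4618 g.
At 57.0 % efficiency, m_actual = 0.570 × 0.4618 = 0.263 g.

0.263 g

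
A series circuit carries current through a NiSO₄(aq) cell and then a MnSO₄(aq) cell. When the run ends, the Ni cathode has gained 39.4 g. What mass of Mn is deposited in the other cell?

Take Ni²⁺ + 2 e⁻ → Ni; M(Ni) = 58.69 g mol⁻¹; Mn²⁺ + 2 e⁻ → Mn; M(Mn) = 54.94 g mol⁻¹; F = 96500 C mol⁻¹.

36.9 g

n(Ni) = 39.4 / 58.69 = 0.6713 mol.
Since Ni²⁺ + 2 e⁻ → Ni, n(e⁻) passed = 2 × 0.6713 = 1.343 mol.
Cells in series carry the same charge, so the same 1.343 mol of electrons passes through cell 2.
Mn²⁺ + 2 e⁻ → Mn, so n(Mn) = 1.343 / 2 = 0.6713 mol.
m(Mn) = 0.6713 × 54.94 = 36.9 g.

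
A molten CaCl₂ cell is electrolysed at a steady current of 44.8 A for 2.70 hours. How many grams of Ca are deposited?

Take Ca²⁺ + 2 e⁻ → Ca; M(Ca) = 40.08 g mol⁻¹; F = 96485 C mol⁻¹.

90.4 g

Q = I·t = 44.80 A × 9720.0 s = 435500 C.
n(e⁻) = Q/F = 435500 / 96485 = 4.513 mol.
Ca²⁺ + 2 e⁻ → Ca, so n(Ca) = n(e⁻)/2 = 2.257 mol.
m = n·M = 2.257 × 40.08 = 90.4 g.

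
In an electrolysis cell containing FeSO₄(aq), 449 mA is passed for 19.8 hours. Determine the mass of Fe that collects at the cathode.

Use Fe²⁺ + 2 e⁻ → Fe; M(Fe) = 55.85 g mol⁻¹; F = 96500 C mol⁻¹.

Q = I·t = 0.4490 A × 71280 s = 32000 C.
n(e⁻) = Q/F = 32000 / 96500 = 0.3317 mol.
Fe²⁺ + 2 e⁻ → Fe, so n(Fe) = n(e⁻)/2 = 0.1658 mol.
m = n·M = 0.1658 × 55.85 = 9.26 g.

9.26 g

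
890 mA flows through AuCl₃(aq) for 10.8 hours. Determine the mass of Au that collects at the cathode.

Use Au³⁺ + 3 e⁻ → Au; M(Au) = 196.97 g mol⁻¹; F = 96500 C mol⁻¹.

Q = I·t = 0.8900 A × 38880 s = 34600 C.
n(e⁻) = Q/F = 34600 / 96500 = 0.3586 mol.
Au³⁺ + 3 e⁻ → Au, so n(Au) = n(e⁻)/3 = 0.1195 mol.
m = n·M = 0.1195 × 196.97 = 23.5 g.

23.5 g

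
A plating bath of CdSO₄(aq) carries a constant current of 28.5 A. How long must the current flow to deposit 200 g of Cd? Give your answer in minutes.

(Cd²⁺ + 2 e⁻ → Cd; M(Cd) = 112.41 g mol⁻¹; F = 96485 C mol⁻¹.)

n(Cd) = m/M = 200 / 112.41 = 1.779 mol.
Each Cd atom requires 2 electrons, so n(e⁻) = 2 × 1.779 = 3.558 mol.
Q = n(e⁻)·F = 3.558 × 96485 = 343300 C.
t = Q/I = 343300 / 28.50 A = 12050 s = 201 min.

201 min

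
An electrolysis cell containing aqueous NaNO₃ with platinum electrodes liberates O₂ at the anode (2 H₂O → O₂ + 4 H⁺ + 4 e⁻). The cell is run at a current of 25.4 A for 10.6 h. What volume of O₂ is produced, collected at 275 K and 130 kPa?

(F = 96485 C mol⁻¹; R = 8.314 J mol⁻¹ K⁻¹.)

Q = I·t = 25.40 A × 38160 s = 969300 C.
n(e⁻) = Q/F = 969300 / 96485 = 10.05 mol.
4 electrons are transferred per O₂ molecule, so n(O₂) = 10.05 / 4 = 2.511 mol.
V = nRT/P = (2.511 × 8.314 × 275) / (130 × 10³ Pa) = 0.0442 m³ = 44.2 L.

44.2 L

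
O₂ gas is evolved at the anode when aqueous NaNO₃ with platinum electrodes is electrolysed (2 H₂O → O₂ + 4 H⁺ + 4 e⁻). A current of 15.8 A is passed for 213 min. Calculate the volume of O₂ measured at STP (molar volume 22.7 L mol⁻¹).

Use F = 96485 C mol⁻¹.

11.9 L

Q = I·t = 15.80 A × 12780 s = 201900 C.
n(e⁻) = Q/F = 201900 / 96485 = 2.093 mol.
4 electrons are transferred per O₂ molecule, so n(O₂) = 2.093 / 4 = 0.5232 mol.
V = n × V_m = 0.5232 × 22.7 = 11.9 L.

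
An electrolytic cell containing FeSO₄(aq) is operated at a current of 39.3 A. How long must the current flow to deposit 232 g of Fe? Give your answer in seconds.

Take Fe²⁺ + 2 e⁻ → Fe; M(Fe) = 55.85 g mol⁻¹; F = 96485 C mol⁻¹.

20400 s

n(Fe) = m/M = 232 / 55.85 = 4.154 mol.
Each Fe atom requires 2 electrons, so n(e⁻) = 2 × 4.154 = 8.308 mol.
Q = n(e⁻)·F = 8.308 × 96485 = 801600 C.
t = Q/I = 801600 / 39.30 A = 20400 s.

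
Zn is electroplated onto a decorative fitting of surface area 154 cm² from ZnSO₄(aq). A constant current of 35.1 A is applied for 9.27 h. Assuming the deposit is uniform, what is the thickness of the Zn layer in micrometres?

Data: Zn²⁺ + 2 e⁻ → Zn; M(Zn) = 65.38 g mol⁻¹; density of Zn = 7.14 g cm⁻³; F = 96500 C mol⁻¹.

3610 μm

Q = I·t = 35.10 × 33372 = 1171000 C; n(e⁻) = 12.14 mol.
n(Zn) = n(e⁻)/2 = 6.069 mol, so m = 6.069 × 65.38 = 396.8 g.
Volume = m/ρ = 396.8 / 7.14 = 55.57 cm³.
Thickness = V/A = 55.57 / 154 = 0.361 cm = 3610 μm.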